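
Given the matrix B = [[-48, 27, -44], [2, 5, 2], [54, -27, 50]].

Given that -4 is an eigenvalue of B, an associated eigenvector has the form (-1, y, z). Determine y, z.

We need (B + 4I)v = 0.
B + 4I = [[-44, 27, -44], [2, 9, 2], [54, -27, 54]].
Row 1: (-44)·-1 + (27)·y + (-44)·z = 0
Row 2: (2)·-1 + (9)·y + (2)·z = 0
Row 3: (54)·-1 + (-27)·y + (54)·z = 0
Solving gives y = 0, z = 1.
Check: B·(-1, 0, 1) = (4, 0, -4) = -4·(-1, 0, 1).

0, 1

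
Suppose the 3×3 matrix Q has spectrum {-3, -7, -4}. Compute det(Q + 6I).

If Q has eigenvalues -3, -7, -4, then Q + 6I has eigenvalues 3, -1, 2.
det(Q + 6I) = (3) · (-1) · (2) = -6.

-6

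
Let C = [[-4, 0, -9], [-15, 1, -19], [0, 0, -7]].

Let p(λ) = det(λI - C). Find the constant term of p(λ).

-28

p(λ) = λ^3 + 10λ^2 + 17λ - 28.
The constant term is -28.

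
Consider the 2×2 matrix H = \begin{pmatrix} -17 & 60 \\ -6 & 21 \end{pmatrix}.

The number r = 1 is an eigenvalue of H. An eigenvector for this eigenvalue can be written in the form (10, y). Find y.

3

We need (H - 1I)v = 0.
H - 1I = [[-18, 60], [-6, 20]].
Row 1: (-18)·10 + (60)·y = 0
Row 2: (-6)·10 + (20)·y = 0
Solving gives y = 3.
Check: H·(10, 3) = (10, 3) = 1·(10, 3).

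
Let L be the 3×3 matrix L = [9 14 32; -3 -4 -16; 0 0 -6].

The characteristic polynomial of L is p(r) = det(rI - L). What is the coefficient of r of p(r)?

-24

p(r) = r^3 + r^2 - 24r + 36.
The coefficient of r is -24.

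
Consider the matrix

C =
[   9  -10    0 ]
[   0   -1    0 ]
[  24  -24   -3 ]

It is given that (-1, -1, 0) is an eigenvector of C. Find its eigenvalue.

-1

Compute Cv: C·(-1, -1, 0) = (1, 1, 0).
Since Cv = λv, compare component 1: 1 = λ·-1, so λ = -1.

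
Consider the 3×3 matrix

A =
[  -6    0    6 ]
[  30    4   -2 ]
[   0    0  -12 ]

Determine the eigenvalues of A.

Compute the characteristic polynomial p(λ) = det(λI - A).
Cofactor expansion gives p(λ) = λ^3 + 14λ^2 - 288.
Since p(4) = 0, λ = 4 is a root.
Dividing by (λ - 4) leaves λ^2 + 18λ + 72.
The quadratic factors as (λ + 12)·(λ + 6).
Eigenvalues: -12, -6, 4.

-12, -6, 4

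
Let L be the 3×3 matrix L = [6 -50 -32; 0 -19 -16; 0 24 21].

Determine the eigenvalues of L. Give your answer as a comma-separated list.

Set up det(λI - L) = 0.
Cofactor expansion gives p(λ) = λ^3 - 8λ^2 - 3λ + 90.
Rational-root test: λ = 5 gives p(5) = 0.
Dividing by (λ - 5) leaves λ^2 - 3λ - 18.
The quadratic factors as (λ + 3)·(λ - 6).
Eigenvalues: -3, 5, 6.

-3, 5, 6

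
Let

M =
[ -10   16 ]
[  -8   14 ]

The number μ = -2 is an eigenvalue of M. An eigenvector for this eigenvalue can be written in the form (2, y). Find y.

We need (M + 2I)v = 0.
M + 2I = [[-8, 16], [-8, 16]].
Row 1: (-8)·2 + (16)·y = 0
Row 2: (-8)·2 + (16)·y = 0
Solving gives y = 1.
Check: M·(2, 1) = (-4, -2) = -2·(2, 1).

1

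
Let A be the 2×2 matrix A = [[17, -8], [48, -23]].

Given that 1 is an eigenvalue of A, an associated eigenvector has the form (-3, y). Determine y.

-6

We need (A - 1I)v = 0.
A - 1I = [[16, -8], [48, -24]].
Row 1: (16)·-3 + (-8)·y = 0
Row 2: (48)·-3 + (-24)·y = 0
Solving gives y = -6.
Check: A·(-3, -6) = (-3, -6) = 1·(-3, -6).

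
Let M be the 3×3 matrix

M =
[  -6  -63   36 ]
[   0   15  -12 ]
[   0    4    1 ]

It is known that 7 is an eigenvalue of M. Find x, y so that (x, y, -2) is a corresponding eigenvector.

9, -3

We need (M - 7I)v = 0.
M - 7I = [[-13, -63, 36], [0, 8, -12], [0, 4, -6]].
Row 1: (-13)·x + (-63)·y + (36)·-2 = 0
Row 2: (0)·x + (8)·y + (-12)·-2 = 0
Row 3: (0)·x + (4)·y + (-6)·-2 = 0
Solving gives x = 9, y = -3.
Check: M·(9, -3, -2) = (63, -21, -14) = 7·(9, -3, -2).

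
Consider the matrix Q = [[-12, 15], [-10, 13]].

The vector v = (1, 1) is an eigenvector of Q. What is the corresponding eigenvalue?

Compute Qv: Q·(1, 1) = (3, 3).
Since Qv = λv, compare component 1: 3 = λ·1, so λ = 3.

3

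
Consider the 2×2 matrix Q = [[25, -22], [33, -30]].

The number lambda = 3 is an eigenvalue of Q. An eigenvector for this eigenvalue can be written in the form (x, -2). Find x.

-2

We need (Q - 3I)v = 0.
Q - 3I = [[22, -22], [33, -33]].
Row 1: (22)·x + (-22)·-2 = 0
Row 2: (33)·x + (-33)·-2 = 0
Solving gives x = -2.
Check: Q·(-2, -2) = (-6, -6) = 3·(-2, -2).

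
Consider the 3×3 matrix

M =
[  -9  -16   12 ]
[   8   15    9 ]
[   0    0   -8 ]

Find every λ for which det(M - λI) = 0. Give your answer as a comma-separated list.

Compute the characteristic polynomial p(t) = det(tI - M).
Expanding along the first row, p(t) = t^3 + 2t^2 - 55t - 56.
Rational-root test: t = 7 gives p(7) = 0.
Dividing by (t - 7) leaves t^2 + 9t + 8.
The quadratic factors as (t + 8)·(t + 1).
Eigenvalues: -8, -1, 7.

-8, -1, 7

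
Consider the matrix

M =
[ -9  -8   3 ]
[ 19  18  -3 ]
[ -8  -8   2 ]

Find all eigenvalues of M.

Compute the characteristic polynomial p(t) = det(tI - M).
Expanding the 3×3 determinant: p(t) = t^3 - 11t^2 + 8t + 20.
Since p(-1) = 0, t = -1 is a root.
Dividing by (t + 1) leaves t^2 - 12t + 20.
The quadratic factors as (t - 2)·(t - 10).
Eigenvalues: -1, 2, 10.

-1, 2, 10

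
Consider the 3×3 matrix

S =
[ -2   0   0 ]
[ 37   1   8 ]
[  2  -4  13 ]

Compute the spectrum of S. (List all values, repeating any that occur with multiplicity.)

-2, 5, 9

Set up det(rI - S) = 0.
Cofactor expansion gives p(r) = r^3 - 12r^2 + 17r + 90.
Try r = 5: p(5) = 0, so 5 is a root.
Factor out (r - 5): p(r) = (r - 5)·(r^2 - 7r - 18).
The quadratic factors as (r + 2)·(r - 9).
Eigenvalues: -2, 5, 9.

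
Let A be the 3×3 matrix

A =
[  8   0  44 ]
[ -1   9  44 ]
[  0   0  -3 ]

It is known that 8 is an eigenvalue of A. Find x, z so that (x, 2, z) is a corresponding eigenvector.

2, 0

We need (A - 8I)v = 0.
A - 8I = [[0, 0, 44], [-1, 1, 44], [0, 0, -11]].
Row 1: (0)·x + (0)·2 + (44)·z = 0
Row 2: (-1)·x + (1)·2 + (44)·z = 0
Row 3: (0)·x + (0)·2 + (-11)·z = 0
Solving gives x = 2, z = 0.
Check: A·(2, 2, 0) = (16, 16, 0) = 8·(2, 2, 0).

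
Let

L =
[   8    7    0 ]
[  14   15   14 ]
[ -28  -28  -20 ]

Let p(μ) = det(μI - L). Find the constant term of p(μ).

48

p(μ) = μ^3 - 3μ^2 - 46μ + 48.
The constant term is 48.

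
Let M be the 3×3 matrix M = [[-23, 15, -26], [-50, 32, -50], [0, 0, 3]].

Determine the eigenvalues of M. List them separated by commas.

2, 3, 7

The characteristic polynomial is p(lambda) = det(lambda·I - M).
Cofactor expansion gives p(lambda) = lambda^3 - 12·lambda^2 + 41·lambda - 42.
Since p(3) = 0, lambda = 3 is a root.
Dividing by (lambda - 3) leaves lambda^2 - 9·lambda + 14.
The quadratic factors as (lambda - 2)·(lambda - 7).
Eigenvalues: 2, 3, 7.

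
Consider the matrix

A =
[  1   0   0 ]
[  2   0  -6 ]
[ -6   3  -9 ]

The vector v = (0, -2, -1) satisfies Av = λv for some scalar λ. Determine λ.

-3

Compute Av: A·(0, -2, -1) = (0, 6, 3).
Since Av = λv, compare component 2: 6 = λ·-2, so λ = -3.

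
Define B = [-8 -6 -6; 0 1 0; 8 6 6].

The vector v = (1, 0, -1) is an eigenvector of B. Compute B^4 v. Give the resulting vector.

(16, 0, -16)

First find the eigenvalue: Bv = (-2, 0, 2) = -2·(1, 0, -1), so λ = -2.
Then B^4 v = λ^4·v = (-2)^4·(1, 0, -1) = 16·(1, 0, -1) = (16, 0, -16).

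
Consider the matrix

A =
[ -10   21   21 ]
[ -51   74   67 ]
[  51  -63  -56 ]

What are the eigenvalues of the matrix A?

-10, 7, 11

The characteristic polynomial is p(μ) = det(μI - A).
Expanding the 3×3 determinant: p(μ) = μ^3 - 8μ^2 - 103μ + 770.
Try μ = 11: p(11) = 0, so 11 is a root.
Factor out (μ - 11): p(μ) = (μ - 11)·(μ^2 + 3μ - 70).
The quadratic factors as (μ + 10)·(μ - 7).
Eigenvalues: -10, 7, 11.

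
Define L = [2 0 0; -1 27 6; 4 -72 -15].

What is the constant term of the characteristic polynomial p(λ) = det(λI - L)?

-54

p(0) = det(0·I − L) = det(−L) = (−1)^3·det(L).
det(L) = 54, so p(0) = -54.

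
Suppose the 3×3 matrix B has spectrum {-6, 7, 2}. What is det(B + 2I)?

If B has eigenvalues -6, 7, 2, then B + 2I has eigenvalues -4, 9, 4.
det(B + 2I) = (-4) · (9) · (4) = -144.

-144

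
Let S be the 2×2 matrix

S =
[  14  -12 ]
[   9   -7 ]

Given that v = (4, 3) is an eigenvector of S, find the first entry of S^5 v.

12500

First find the eigenvalue: Sv = (20, 15) = 5·(4, 3), so λ = 5.
Then S^5 v = λ^5·v = 5^5·(4, 3) = 3125·(4, 3) = (12500, 9375).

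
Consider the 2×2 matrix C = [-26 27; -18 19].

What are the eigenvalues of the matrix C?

det(C - rI) = (-26 - r)(19 - r) - (27)·(-18) = r^2 + 7r - 8.
This factors as (r + 8)·(r - 1) = 0.
Eigenvalues: -8, 1.

-8, 1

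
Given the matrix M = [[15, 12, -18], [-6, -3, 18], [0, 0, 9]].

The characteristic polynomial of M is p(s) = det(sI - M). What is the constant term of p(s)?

p(s) = s^3 - 21s^2 + 135s - 243.
The constant term is -243.

-243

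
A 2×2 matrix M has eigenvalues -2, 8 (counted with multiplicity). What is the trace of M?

6

trace(M) is the sum of the eigenvalues: (-2) + (8) = 6.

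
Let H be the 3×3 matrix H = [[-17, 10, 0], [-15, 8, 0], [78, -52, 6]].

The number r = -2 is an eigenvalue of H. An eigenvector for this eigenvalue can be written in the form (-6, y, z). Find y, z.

-9, 0

We need (H + 2I)v = 0.
H + 2I = [[-15, 10, 0], [-15, 10, 0], [78, -52, 8]].
Row 1: (-15)·-6 + (10)·y + (0)·z = 0
Row 2: (-15)·-6 + (10)·y + (0)·z = 0
Row 3: (78)·-6 + (-52)·y + (8)·z = 0
Solving gives y = -9, z = 0.
Check: H·(-6, -9, 0) = (12, 18, 0) = -2·(-6, -9, 0).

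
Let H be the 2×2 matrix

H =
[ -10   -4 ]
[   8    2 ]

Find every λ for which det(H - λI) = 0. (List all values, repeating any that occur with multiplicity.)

-6, -2

det(H - λI) = (-10 - λ)(2 - λ) - (-4)·(8) = λ^2 + 8λ + 12.
This factors as (λ + 6)·(λ + 2) = 0.
Eigenvalues: -6, -2.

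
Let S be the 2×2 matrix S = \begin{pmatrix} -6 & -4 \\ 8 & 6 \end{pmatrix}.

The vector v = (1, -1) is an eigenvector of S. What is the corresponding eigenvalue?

Compute Sv: S·(1, -1) = (-2, 2).
Since Sv = λv, compare component 1: -2 = λ·1, so λ = -2.

-2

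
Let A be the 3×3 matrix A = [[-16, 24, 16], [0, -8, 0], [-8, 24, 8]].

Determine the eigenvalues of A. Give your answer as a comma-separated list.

Compute the characteristic polynomial p(λ) = det(λI - A).
Cofactor expansion gives p(λ) = λ^3 + 16λ^2 + 64λ.
Rational-root test: λ = -8 gives p(-8) = 0.
Dividing by (λ + 8) leaves λ^2 + 8λ.
The quadratic factors as (λ + 8)·λ.
Eigenvalues: -8, -8, 0.

-8, -8, 0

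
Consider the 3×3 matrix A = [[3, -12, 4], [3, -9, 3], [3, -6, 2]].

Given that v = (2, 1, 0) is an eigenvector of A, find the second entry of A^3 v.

-27

First find the eigenvalue: Av = (-6, -3, 0) = -3·(2, 1, 0), so λ = -3.
Then A^3 v = λ^3·v = (-3)^3·(2, 1, 0) = -27·(2, 1, 0) = (-54, -27, 0).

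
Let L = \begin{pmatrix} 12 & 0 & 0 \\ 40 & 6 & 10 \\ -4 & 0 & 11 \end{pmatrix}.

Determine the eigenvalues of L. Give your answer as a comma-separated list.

The characteristic polynomial is p(μ) = det(μI - L).
Expanding along the first row, p(μ) = μ^3 - 29μ^2 + 270μ - 792.
Try μ = 6: p(6) = 0, so 6 is a root.
Factor out (μ - 6): p(μ) = (μ - 6)·(μ^2 - 23μ + 132).
The quadratic factors as (μ - 11)·(μ - 12).
Eigenvalues: 6, 11, 12.

6, 11, 12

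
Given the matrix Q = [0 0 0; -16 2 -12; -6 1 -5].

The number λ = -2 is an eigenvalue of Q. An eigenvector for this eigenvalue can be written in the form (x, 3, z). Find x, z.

0, 1

We need (Q + 2I)v = 0.
Q + 2I = [[2, 0, 0], [-16, 4, -12], [-6, 1, -3]].
Row 1: (2)·x + (0)·3 + (0)·z = 0
Row 2: (-16)·x + (4)·3 + (-12)·z = 0
Row 3: (-6)·x + (1)·3 + (-3)·z = 0
Solving gives x = 0, z = 1.
Check: Q·(0, 3, 1) = (0, -6, -2) = -2·(0, 3, 1).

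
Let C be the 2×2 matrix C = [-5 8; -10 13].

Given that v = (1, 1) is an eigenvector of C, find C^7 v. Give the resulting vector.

(2187, 2187)

First find the eigenvalue: Cv = (3, 3) = 3·(1, 1), so λ = 3.
Then C^7 v = λ^7·v = 3^7·(1, 1) = 2187·(1, 1) = (2187, 2187).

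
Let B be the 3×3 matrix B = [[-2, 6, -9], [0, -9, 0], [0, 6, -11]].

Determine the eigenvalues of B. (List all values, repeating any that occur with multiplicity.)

Compute the characteristic polynomial p(μ) = det(μI - B).
Cofactor expansion gives p(μ) = μ^3 + 22μ^2 + 139μ + 198.
Try μ = -2: p(-2) = 0, so -2 is a root.
Factor out (μ + 2): p(μ) = (μ + 2)·(μ^2 + 20μ + 99).
The quadratic factors as (μ + 11)·(μ + 9).
Eigenvalues: -11, -9, -2.

-11, -9, -2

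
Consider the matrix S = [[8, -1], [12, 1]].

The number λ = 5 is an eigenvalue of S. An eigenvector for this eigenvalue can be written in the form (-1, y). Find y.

We need (S - 5I)v = 0.
S - 5I = [[3, -1], [12, -4]].
Row 1: (3)·-1 + (-1)·y = 0
Row 2: (12)·-1 + (-4)·y = 0
Solving gives y = -3.
Check: S·(-1, -3) = (-5, -15) = 5·(-1, -3).

-3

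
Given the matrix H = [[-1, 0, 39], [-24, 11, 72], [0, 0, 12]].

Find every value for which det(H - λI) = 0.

Compute the characteristic polynomial p(μ) = det(μI - H).
Expanding the 3×3 determinant: p(μ) = μ^3 - 22μ^2 + 109μ + 132.
Rational-root test: μ = 11 gives p(11) = 0.
Factor out (μ - 11): p(μ) = (μ - 11)·(μ^2 - 11μ - 12).
The quadratic factors as (μ + 1)·(μ - 12).
Eigenvalues: -1, 11, 12.

-1, 11, 12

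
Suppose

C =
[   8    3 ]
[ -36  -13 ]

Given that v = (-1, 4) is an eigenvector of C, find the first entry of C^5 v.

1024

First find the eigenvalue: Cv = (4, -16) = -4·(-1, 4), so λ = -4.
Then C^5 v = λ^5·v = (-4)^5·(-1, 4) = -1024·(-1, 4) = (1024, -4096).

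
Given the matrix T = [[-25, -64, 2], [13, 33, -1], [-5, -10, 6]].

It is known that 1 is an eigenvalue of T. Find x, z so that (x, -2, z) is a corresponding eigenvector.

We need (T - 1I)v = 0.
T - 1I = [[-26, -64, 2], [13, 32, -1], [-5, -10, 5]].
Row 1: (-26)·x + (-64)·-2 + (2)·z = 0
Row 2: (13)·x + (32)·-2 + (-1)·z = 0
Row 3: (-5)·x + (-10)·-2 + (5)·z = 0
Solving gives x = 5, z = 1.
Check: T·(5, -2, 1) = (5, -2, 1) = 1·(5, -2, 1).

5, 1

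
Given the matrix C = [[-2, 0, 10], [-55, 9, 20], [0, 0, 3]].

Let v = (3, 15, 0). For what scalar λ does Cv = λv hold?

Compute Cv: C·(3, 15, 0) = (-6, -30, 0).
Since Cv = λv, compare component 1: -6 = λ·3, so λ = -2.

-2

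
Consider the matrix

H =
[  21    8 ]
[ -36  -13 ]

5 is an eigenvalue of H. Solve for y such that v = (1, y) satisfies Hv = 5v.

-2

We need (H - 5I)v = 0.
H - 5I = [[16, 8], [-36, -18]].
Row 1: (16)·1 + (8)·y = 0
Row 2: (-36)·1 + (-18)·y = 0
Solving gives y = -2.
Check: H·(1, -2) = (5, -10) = 5·(1, -2).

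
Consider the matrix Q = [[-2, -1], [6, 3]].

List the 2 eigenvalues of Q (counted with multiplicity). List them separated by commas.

det(Q - tI) = (-2 - t)(3 - t) - (-1)·(6) = t^2 - t.
This factors as t·(t - 1) = 0.
Eigenvalues: 0, 1.

0, 1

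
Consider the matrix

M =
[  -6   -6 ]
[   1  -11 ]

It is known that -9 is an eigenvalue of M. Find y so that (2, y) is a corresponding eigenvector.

We need (M + 9I)v = 0.
M + 9I = [[3, -6], [1, -2]].
Row 1: (3)·2 + (-6)·y = 0
Row 2: (1)·2 + (-2)·y = 0
Solving gives y = 1.
Check: M·(2, 1) = (-18, -9) = -9·(2, 1).

1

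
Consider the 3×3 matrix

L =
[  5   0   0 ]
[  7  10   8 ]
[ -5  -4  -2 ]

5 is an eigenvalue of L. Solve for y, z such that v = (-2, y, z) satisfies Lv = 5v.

6, -2

We need (L - 5I)v = 0.
L - 5I = [[0, 0, 0], [7, 5, 8], [-5, -4, -7]].
Row 1: (0)·-2 + (0)·y + (0)·z = 0
Row 2: (7)·-2 + (5)·y + (8)·z = 0
Row 3: (-5)·-2 + (-4)·y + (-7)·z = 0
Solving gives y = 6, z = -2.
Check: L·(-2, 6, -2) = (-10, 30, -10) = 5·(-2, 6, -2).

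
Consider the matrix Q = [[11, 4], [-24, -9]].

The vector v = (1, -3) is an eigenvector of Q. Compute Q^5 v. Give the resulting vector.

First find the eigenvalue: Qv = (-1, 3) = -1·(1, -3), so λ = -1.
Then Q^5 v = λ^5·v = (-1)^5·(1, -3) = -1·(1, -3) = (-1, 3).

(-1, 3)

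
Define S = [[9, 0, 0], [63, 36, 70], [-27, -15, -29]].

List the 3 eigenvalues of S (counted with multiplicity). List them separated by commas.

Set up det(sI - S) = 0.
Expanding the 3×3 determinant: p(s) = s^3 - 16s^2 + 69s - 54.
Since p(1) = 0, s = 1 is a root.
Factor out (s - 1): p(s) = (s - 1)·(s^2 - 15s + 54).
The quadratic factors as (s - 6)·(s - 9).
Eigenvalues: 1, 6, 9.

1, 6, 9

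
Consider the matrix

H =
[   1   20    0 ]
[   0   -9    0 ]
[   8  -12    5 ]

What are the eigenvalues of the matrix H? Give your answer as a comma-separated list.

-9, 1, 5

The characteristic polynomial is p(λ) = det(λI - H).
Cofactor expansion gives p(λ) = λ^3 + 3λ^2 - 49λ + 45.
Try λ = 1: p(1) = 0, so 1 is a root.
Dividing by (λ - 1) leaves λ^2 + 4λ - 45.
The quadratic factors as (λ + 9)·(λ - 5).
Eigenvalues: -9, 1, 5.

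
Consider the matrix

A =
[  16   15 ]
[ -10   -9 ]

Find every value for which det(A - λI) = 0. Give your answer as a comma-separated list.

1, 6

det(A - tI) = (16 - t)(-9 - t) - (15)·(-10) = t^2 - 7t + 6.
This factors as (t - 1)·(t - 6) = 0.
Eigenvalues: 1, 6.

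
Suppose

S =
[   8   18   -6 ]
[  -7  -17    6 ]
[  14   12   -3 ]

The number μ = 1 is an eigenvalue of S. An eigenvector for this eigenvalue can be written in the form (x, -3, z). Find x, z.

We need (S - 1I)v = 0.
S - 1I = [[7, 18, -6], [-7, -18, 6], [14, 12, -4]].
Row 1: (7)·x + (18)·-3 + (-6)·z = 0
Row 2: (-7)·x + (-18)·-3 + (6)·z = 0
Row 3: (14)·x + (12)·-3 + (-4)·z = 0
Solving gives x = 0, z = -9.
Check: S·(0, -3, -9) = (0, -3, -9) = 1·(0, -3, -9).

0, -9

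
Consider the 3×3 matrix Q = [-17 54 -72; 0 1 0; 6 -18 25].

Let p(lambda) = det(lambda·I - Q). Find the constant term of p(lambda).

p(lambda) = lambda^3 - 9·lambda^2 + 15·lambda - 7.
The constant term is -7.

-7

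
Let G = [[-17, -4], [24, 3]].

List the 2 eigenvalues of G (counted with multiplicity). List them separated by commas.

det(G - tI) = (-17 - t)(3 - t) - (-4)·(24) = t^2 + 14t + 45.
This factors as (t + 9)·(t + 5) = 0.
Eigenvalues: -9, -5.

-9, -5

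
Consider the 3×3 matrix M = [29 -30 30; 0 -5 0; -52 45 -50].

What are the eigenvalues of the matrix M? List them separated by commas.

-11, -10, -5

Set up det(sI - M) = 0.
Cofactor expansion gives p(s) = s^3 + 26s^2 + 215s + 550.
Since p(-5) = 0, s = -5 is a root.
Dividing by (s + 5) leaves s^2 + 21s + 110.
The quadratic factors as (s + 11)·(s + 10).
Eigenvalues: -11, -10, -5.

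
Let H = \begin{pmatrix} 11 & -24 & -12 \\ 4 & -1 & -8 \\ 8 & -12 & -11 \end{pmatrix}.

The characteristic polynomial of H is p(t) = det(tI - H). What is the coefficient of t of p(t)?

-25

p(t) = t^3 + t^2 - 25t - 25.
The coefficient of t is -25.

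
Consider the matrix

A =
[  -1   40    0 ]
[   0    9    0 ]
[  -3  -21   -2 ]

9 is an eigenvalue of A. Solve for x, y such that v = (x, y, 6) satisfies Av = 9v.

We need (A - 9I)v = 0.
A - 9I = [[-10, 40, 0], [0, 0, 0], [-3, -21, -11]].
Row 1: (-10)·x + (40)·y + (0)·6 = 0
Row 2: (0)·x + (0)·y + (0)·6 = 0
Row 3: (-3)·x + (-21)·y + (-11)·6 = 0
Solving gives x = -8, y = -2.
Check: A·(-8, -2, 6) = (-72, -18, 54) = 9·(-8, -2, 6).

-8, -2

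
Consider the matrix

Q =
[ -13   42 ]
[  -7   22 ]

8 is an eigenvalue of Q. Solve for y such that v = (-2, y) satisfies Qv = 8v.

-1

We need (Q - 8I)v = 0.
Q - 8I = [[-21, 42], [-7, 14]].
Row 1: (-21)·-2 + (42)·y = 0
Row 2: (-7)·-2 + (14)·y = 0
Solving gives y = -1.
Check: Q·(-2, -1) = (-16, -8) = 8·(-2, -1).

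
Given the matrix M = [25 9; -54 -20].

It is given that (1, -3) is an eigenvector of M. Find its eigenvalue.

Compute Mv: M·(1, -3) = (-2, 6).
Since Mv = λv, compare component 1: -2 = λ·1, so λ = -2.

-2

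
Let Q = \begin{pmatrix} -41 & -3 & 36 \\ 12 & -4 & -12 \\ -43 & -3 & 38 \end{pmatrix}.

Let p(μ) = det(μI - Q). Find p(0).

-40

p(0) = det(0·I − Q) = det(−Q) = (−1)^3·det(Q).
det(Q) = 40, so p(0) = -40.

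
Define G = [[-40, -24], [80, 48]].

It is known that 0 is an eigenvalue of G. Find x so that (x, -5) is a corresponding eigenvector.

3

We need (G)v = 0.
G = [[-40, -24], [80, 48]].
Row 1: (-40)·x + (-24)·-5 = 0
Row 2: (80)·x + (48)·-5 = 0
Solving gives x = 3.
Check: G·(3, -5) = (0, 0) = 0·(3, -5).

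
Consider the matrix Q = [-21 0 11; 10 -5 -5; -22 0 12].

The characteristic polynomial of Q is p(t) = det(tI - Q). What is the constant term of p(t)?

p(t) = t^3 + 14t^2 + 35t - 50.
The constant term is -50.

-50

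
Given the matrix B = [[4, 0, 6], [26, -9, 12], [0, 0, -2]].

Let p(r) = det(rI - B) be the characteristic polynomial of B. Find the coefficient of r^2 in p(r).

The coefficient of r^2 of det(rI - B) is −trace(B).
trace(B) = (4) + (-9) + (-2) = -7, so the coefficient is 7.

7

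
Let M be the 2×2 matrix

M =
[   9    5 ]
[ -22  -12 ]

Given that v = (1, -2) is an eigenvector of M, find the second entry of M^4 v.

First find the eigenvalue: Mv = (-1, 2) = -1·(1, -2), so λ = -1.
Then M^4 v = λ^4·v = (-1)^4·(1, -2) = 1·(1, -2) = (1, -2).

-2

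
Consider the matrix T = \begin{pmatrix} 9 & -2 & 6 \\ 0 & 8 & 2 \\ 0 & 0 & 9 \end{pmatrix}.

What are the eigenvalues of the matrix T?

8, 9, 9

T is upper triangular, so its eigenvalues are the diagonal entries.
Diagonal: 9, 8, 9.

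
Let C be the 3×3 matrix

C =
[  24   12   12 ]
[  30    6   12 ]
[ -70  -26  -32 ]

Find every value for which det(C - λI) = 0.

The characteristic polynomial is p(lambda) = det(lambda·I - C).
Cofactor expansion gives p(lambda) = lambda^3 + 2·lambda^2 - 24·lambda.
Rational-root test: lambda = -6 gives p(-6) = 0.
Factor out (lambda + 6): p(lambda) = (lambda + 6)·(lambda^2 - 4·lambda).
The quadratic factors as lambda·(lambda - 4).
Eigenvalues: -6, 0, 4.

-6, 0, 4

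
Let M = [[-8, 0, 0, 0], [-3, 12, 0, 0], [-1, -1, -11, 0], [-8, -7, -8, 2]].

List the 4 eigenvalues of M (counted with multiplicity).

-11, -8, 2, 12

M is lower triangular, so its eigenvalues are the diagonal entries.
Diagonal: -8, 12, -11, 2.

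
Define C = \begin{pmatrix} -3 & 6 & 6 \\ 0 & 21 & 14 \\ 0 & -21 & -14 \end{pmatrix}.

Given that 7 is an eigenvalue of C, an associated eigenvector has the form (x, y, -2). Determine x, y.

0, 2

We need (C - 7I)v = 0.
C - 7I = [[-10, 6, 6], [0, 14, 14], [0, -21, -21]].
Row 1: (-10)·x + (6)·y + (6)·-2 = 0
Row 2: (0)·x + (14)·y + (14)·-2 = 0
Row 3: (0)·x + (-21)·y + (-21)·-2 = 0
Solving gives x = 0, y = 2.
Check: C·(0, 2, -2) = (0, 14, -14) = 7·(0, 2, -2).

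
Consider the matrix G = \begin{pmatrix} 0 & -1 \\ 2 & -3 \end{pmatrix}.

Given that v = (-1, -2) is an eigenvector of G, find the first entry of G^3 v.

8

First find the eigenvalue: Gv = (2, 4) = -2·(-1, -2), so λ = -2.
Then G^3 v = λ^3·v = (-2)^3·(-1, -2) = -8·(-1, -2) = (8, 16).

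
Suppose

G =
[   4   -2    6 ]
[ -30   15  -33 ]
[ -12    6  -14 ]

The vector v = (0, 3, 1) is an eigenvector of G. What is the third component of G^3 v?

64

First find the eigenvalue: Gv = (0, 12, 4) = 4·(0, 3, 1), so λ = 4.
Then G^3 v = λ^3·v = 4^3·(0, 3, 1) = 64·(0, 3, 1) = (0, 192, 64).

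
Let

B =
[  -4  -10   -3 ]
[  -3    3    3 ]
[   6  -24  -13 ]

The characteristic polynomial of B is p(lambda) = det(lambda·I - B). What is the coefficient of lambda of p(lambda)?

p(lambda) = lambda^3 + 14·lambda^2 + 61·lambda + 84.
The coefficient of lambda is 61.

61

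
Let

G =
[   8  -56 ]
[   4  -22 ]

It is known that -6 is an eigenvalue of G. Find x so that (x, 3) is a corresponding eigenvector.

12

We need (G + 6I)v = 0.
G + 6I = [[14, -56], [4, -16]].
Row 1: (14)·x + (-56)·3 = 0
Row 2: (4)·x + (-16)·3 = 0
Solving gives x = 12.
Check: G·(12, 3) = (-72, -18) = -6·(12, 3).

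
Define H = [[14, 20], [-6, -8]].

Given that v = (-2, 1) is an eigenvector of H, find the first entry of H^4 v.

-512

First find the eigenvalue: Hv = (-8, 4) = 4·(-2, 1), so λ = 4.
Then H^4 v = λ^4·v = 4^4·(-2, 1) = 256·(-2, 1) = (-512, 256).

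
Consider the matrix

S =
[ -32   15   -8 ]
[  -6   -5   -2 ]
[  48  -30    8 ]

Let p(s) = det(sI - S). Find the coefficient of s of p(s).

278

p(s) = s^3 + 29s^2 + 278s + 880.
The coefficient of s is 278.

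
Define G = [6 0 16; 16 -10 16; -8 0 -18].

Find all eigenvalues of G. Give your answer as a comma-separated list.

The characteristic polynomial is p(t) = det(tI - G).
Expanding the 3×3 determinant: p(t) = t^3 + 22t^2 + 140t + 200.
Rational-root test: t = -2 gives p(-2) = 0.
Dividing by (t + 2) leaves t^2 + 20t + 100.
The quadratic factor is (t + 10)^2.
Eigenvalues: -10, -10, -2.

-10, -10, -2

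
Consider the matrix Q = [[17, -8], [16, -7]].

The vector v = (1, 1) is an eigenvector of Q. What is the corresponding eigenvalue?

Compute Qv: Q·(1, 1) = (9, 9).
Since Qv = λv, compare component 1: 9 = λ·1, so λ = 9.

9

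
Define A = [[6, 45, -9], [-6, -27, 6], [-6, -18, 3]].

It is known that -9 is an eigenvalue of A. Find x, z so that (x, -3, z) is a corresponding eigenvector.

We need (A + 9I)v = 0.
A + 9I = [[15, 45, -9], [-6, -18, 6], [-6, -18, 12]].
Row 1: (15)·x + (45)·-3 + (-9)·z = 0
Row 2: (-6)·x + (-18)·-3 + (6)·z = 0
Row 3: (-6)·x + (-18)·-3 + (12)·z = 0
Solving gives x = 9, z = 0.
Check: A·(9, -3, 0) = (-81, 27, 0) = -9·(9, -3, 0).

9, 0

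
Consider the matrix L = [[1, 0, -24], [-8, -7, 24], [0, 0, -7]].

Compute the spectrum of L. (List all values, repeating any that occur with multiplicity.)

-7, -7, 1

Compute the characteristic polynomial p(s) = det(sI - L).
Expanding along the first row, p(s) = s^3 + 13s^2 + 35s - 49.
Rational-root test: s = 1 gives p(1) = 0.
Dividing by (s - 1) leaves s^2 + 14s + 49.
The quadratic factor is (s + 7)^2.
Eigenvalues: -7, -7, 1.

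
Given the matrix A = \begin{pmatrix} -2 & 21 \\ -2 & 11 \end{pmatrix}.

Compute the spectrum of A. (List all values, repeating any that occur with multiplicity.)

det(A - tI) = (-2 - t)(11 - t) - (21)·(-2) = t^2 - 9t + 20.
This factors as (t - 4)·(t - 5) = 0.
Eigenvalues: 4, 5.

4, 5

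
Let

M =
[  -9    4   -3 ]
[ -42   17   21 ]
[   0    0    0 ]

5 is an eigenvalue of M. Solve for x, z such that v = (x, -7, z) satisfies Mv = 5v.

We need (M - 5I)v = 0.
M - 5I = [[-14, 4, -3], [-42, 12, 21], [0, 0, -5]].
Row 1: (-14)·x + (4)·-7 + (-3)·z = 0
Row 2: (-42)·x + (12)·-7 + (21)·z = 0
Row 3: (0)·x + (0)·-7 + (-5)·z = 0
Solving gives x = -2, z = 0.
Check: M·(-2, -7, 0) = (-10, -35, 0) = 5·(-2, -7, 0).

-2, 0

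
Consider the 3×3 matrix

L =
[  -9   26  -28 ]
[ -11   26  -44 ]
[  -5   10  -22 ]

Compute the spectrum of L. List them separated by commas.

The characteristic polynomial is p(r) = det(rI - L).
Expanding along the first row, p(r) = r^3 + 5r^2 - 22r - 56.
Since p(4) = 0, r = 4 is a root.
Factor out (r - 4): p(r) = (r - 4)·(r^2 + 9r + 14).
The quadratic factors as (r + 7)·(r + 2).
Eigenvalues: -7, -2, 4.

-7, -2, 4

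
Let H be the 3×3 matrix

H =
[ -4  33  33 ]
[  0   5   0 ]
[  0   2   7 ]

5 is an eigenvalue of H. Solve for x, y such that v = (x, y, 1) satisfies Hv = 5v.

0, -1

We need (H - 5I)v = 0.
H - 5I = [[-9, 33, 33], [0, 0, 0], [0, 2, 2]].
Row 1: (-9)·x + (33)·y + (33)·1 = 0
Row 2: (0)·x + (0)·y + (0)·1 = 0
Row 3: (0)·x + (2)·y + (2)·1 = 0
Solving gives x = 0, y = -1.
Check: H·(0, -1, 1) = (0, -5, 5) = 5·(0, -1, 1).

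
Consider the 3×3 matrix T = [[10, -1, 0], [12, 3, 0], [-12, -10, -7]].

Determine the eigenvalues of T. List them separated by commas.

Set up det(tI - T) = 0.
Expanding along the first row, p(t) = t^3 - 6t^2 - 49t + 294.
Try t = 6: p(6) = 0, so 6 is a root.
Factor out (t - 6): p(t) = (t - 6)·(t^2 - 49).
The quadratic factors as (t + 7)·(t - 7).
Eigenvalues: -7, 6, 7.

-7, 6, 7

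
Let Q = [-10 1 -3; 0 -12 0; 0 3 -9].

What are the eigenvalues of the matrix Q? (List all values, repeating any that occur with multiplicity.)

The characteristic polynomial is p(s) = det(sI - Q).
Expanding along the first row, p(s) = s^3 + 31s^2 + 318s + 1080.
Rational-root test: s = -12 gives p(-12) = 0.
Factor out (s + 12): p(s) = (s + 12)·(s^2 + 19s + 90).
The quadratic factors as (s + 10)·(s + 9).
Eigenvalues: -12, -10, -9.

-12, -10, -9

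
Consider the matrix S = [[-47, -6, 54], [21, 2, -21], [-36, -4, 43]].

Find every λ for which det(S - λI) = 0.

-5, -4, 7

The characteristic polynomial is p(λ) = det(λI - S).
Expanding along the first row, p(λ) = λ^3 + 2λ^2 - 43λ - 140.
Rational-root test: λ = -4 gives p(-4) = 0.
Factor out (λ + 4): p(λ) = (λ + 4)·(λ^2 - 2λ - 35).
The quadratic factors as (λ + 5)·(λ - 7).
Eigenvalues: -5, -4, 7.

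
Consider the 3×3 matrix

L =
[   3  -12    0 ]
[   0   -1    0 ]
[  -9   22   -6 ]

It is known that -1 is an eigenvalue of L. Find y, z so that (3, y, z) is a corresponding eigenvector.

We need (L + 1I)v = 0.
L + 1I = [[4, -12, 0], [0, 0, 0], [-9, 22, -5]].
Row 1: (4)·3 + (-12)·y + (0)·z = 0
Row 2: (0)·3 + (0)·y + (0)·z = 0
Row 3: (-9)·3 + (22)·y + (-5)·z = 0
Solving gives y = 1, z = -1.
Check: L·(3, 1, -1) = (-3, -1, 1) = -1·(3, 1, -1).

1, -1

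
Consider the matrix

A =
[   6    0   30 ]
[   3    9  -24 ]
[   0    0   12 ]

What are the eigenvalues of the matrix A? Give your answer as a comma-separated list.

Set up det(rI - A) = 0.
Expanding along the first row, p(r) = r^3 - 27r^2 + 234r - 648.
Try r = 9: p(9) = 0, so 9 is a root.
Factor out (r - 9): p(r) = (r - 9)·(r^2 - 18r + 72).
The quadratic factors as (r - 6)·(r - 12).
Eigenvalues: 6, 9, 12.

6, 9, 12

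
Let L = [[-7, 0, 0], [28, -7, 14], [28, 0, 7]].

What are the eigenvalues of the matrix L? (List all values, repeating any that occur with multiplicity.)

Compute the characteristic polynomial p(r) = det(rI - L).
Cofactor expansion gives p(r) = r^3 + 7r^2 - 49r - 343.
Try r = -7: p(-7) = 0, so -7 is a root.
Dividing by (r + 7) leaves r^2 - 49.
The quadratic factors as (r + 7)·(r - 7).
Eigenvalues: -7, -7, 7.

-7, -7, 7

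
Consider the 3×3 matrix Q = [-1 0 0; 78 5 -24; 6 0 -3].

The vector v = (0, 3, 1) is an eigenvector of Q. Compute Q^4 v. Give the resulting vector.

First find the eigenvalue: Qv = (0, -9, -3) = -3·(0, 3, 1), so λ = -3.
Then Q^4 v = λ^4·v = (-3)^4·(0, 3, 1) = 81·(0, 3, 1) = (0, 243, 81).

(0, 243, 81)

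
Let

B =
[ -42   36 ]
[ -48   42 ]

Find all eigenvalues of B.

-6, 6

det(B - lambda·I) = (-42 - lambda)(42 - lambda) - (36)·(-48) = lambda^2 - 36.
This factors as (lambda + 6)·(lambda - 6) = 0.
Eigenvalues: -6, 6.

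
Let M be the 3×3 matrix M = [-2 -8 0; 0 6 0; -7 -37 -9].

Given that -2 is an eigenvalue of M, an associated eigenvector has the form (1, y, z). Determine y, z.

We need (M + 2I)v = 0.
M + 2I = [[0, -8, 0], [0, 8, 0], [-7, -37, -7]].
Row 1: (0)·1 + (-8)·y + (0)·z = 0
Row 2: (0)·1 + (8)·y + (0)·z = 0
Row 3: (-7)·1 + (-37)·y + (-7)·z = 0
Solving gives y = 0, z = -1.
Check: M·(1, 0, -1) = (-2, 0, 2) = -2·(1, 0, -1).

0, -1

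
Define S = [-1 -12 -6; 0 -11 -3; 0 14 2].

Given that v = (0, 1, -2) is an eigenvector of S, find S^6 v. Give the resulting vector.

(0, 15625, -31250)

First find the eigenvalue: Sv = (0, -5, 10) = -5·(0, 1, -2), so λ = -5.
Then S^6 v = λ^6·v = (-5)^6·(0, 1, -2) = 15625·(0, 1, -2) = (0, 15625, -31250).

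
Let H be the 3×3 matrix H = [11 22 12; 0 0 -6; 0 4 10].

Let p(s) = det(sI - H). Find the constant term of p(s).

-264

p(s) = s^3 - 21s^2 + 134s - 264.
The constant term is -264.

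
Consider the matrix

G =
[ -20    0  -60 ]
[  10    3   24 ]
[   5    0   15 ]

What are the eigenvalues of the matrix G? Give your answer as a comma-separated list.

-5, 0, 3

Compute the characteristic polynomial p(lambda) = det(lambda·I - G).
Expanding along the first row, p(lambda) = lambda^3 + 2·lambda^2 - 15·lambda.
Try lambda = 3: p(3) = 0, so 3 is a root.
Factor out (lambda - 3): p(lambda) = (lambda - 3)·(lambda^2 + 5·lambda).
The quadratic factors as (lambda + 5)·lambda.
Eigenvalues: -5, 0, 3.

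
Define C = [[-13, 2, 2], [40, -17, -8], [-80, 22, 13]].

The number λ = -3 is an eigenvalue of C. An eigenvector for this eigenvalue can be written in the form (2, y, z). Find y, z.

0, 10

We need (C + 3I)v = 0.
C + 3I = [[-10, 2, 2], [40, -14, -8], [-80, 22, 16]].
Row 1: (-10)·2 + (2)·y + (2)·z = 0
Row 2: (40)·2 + (-14)·y + (-8)·z = 0
Row 3: (-80)·2 + (22)·y + (16)·z = 0
Solving gives y = 0, z = 10.
Check: C·(2, 0, 10) = (-6, 0, -30) = -3·(2, 0, 10).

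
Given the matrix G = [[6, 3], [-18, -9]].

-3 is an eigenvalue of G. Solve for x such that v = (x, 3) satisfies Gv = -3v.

-1

We need (G + 3I)v = 0.
G + 3I = [[9, 3], [-18, -6]].
Row 1: (9)·x + (3)·3 = 0
Row 2: (-18)·x + (-6)·3 = 0
Solving gives x = -1.
Check: G·(-1, 3) = (3, -9) = -3·(-1, 3).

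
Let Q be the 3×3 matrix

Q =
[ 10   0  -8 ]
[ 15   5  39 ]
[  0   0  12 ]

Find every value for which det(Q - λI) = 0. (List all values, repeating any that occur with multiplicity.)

5, 10, 12

The characteristic polynomial is p(μ) = det(μI - Q).
Expanding along the first row, p(μ) = μ^3 - 27μ^2 + 230μ - 600.
Rational-root test: μ = 12 gives p(12) = 0.
Factor out (μ - 12): p(μ) = (μ - 12)·(μ^2 - 15μ + 50).
The quadratic factors as (μ - 5)·(μ - 10).
Eigenvalues: 5, 10, 12.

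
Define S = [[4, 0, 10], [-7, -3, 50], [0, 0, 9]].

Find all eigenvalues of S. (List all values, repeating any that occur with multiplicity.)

Compute the characteristic polynomial p(s) = det(sI - S).
Cofactor expansion gives p(s) = s^3 - 10s^2 - 3s + 108.
Try s = 4: p(4) = 0, so 4 is a root.
Factor out (s - 4): p(s) = (s - 4)·(s^2 - 6s - 27).
The quadratic factors as (s + 3)·(s - 9).
Eigenvalues: -3, 4, 9.

-3, 4, 9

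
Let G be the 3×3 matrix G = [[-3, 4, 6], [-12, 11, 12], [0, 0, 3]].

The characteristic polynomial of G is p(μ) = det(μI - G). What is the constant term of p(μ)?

p(μ) = μ^3 - 11μ^2 + 39μ - 45.
The constant term is -45.

-45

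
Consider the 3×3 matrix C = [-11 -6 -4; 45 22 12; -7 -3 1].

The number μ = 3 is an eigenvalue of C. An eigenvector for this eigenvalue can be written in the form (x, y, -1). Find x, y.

-1, 3

We need (C - 3I)v = 0.
C - 3I = [[-14, -6, -4], [45, 19, 12], [-7, -3, -2]].
Row 1: (-14)·x + (-6)·y + (-4)·-1 = 0
Row 2: (45)·x + (19)·y + (12)·-1 = 0
Row 3: (-7)·x + (-3)·y + (-2)·-1 = 0
Solving gives x = -1, y = 3.
Check: C·(-1, 3, -1) = (-3, 9, -3) = 3·(-1, 3, -1).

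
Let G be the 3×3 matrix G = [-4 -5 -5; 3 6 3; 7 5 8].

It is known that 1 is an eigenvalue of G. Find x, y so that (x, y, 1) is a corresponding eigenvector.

-1, 0

We need (G - 1I)v = 0.
G - 1I = [[-5, -5, -5], [3, 5, 3], [7, 5, 7]].
Row 1: (-5)·x + (-5)·y + (-5)·1 = 0
Row 2: (3)·x + (5)·y + (3)·1 = 0
Row 3: (7)·x + (5)·y + (7)·1 = 0
Solving gives x = -1, y = 0.
Check: G·(-1, 0, 1) = (-1, 0, 1) = 1·(-1, 0, 1).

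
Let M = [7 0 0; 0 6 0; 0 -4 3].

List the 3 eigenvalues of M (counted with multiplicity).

M is lower triangular, so its eigenvalues are the diagonal entries.
Diagonal: 7, 6, 3.

3, 6, 7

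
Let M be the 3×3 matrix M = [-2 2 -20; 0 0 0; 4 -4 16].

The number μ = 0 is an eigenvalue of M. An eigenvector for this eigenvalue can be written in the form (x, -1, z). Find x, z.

We need (M)v = 0.
M = [[-2, 2, -20], [0, 0, 0], [4, -4, 16]].
Row 1: (-2)·x + (2)·-1 + (-20)·z = 0
Row 2: (0)·x + (0)·-1 + (0)·z = 0
Row 3: (4)·x + (-4)·-1 + (16)·z = 0
Solving gives x = -1, z = 0.
Check: M·(-1, -1, 0) = (0, 0, 0) = 0·(-1, -1, 0).

-1, 0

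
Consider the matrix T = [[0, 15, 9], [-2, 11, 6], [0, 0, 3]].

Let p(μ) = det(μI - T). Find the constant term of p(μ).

-90

p(μ) = μ^3 - 14μ^2 + 63μ - 90.
The constant term is -90.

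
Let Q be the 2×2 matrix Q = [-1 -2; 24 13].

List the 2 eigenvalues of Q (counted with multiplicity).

det(Q - λI) = (-1 - λ)(13 - λ) - (-2)·(24) = λ^2 - 12λ + 35.
This factors as (λ - 5)·(λ - 7) = 0.
Eigenvalues: 5, 7.

5, 7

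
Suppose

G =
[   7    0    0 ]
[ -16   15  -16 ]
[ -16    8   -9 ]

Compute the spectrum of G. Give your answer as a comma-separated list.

The characteristic polynomial is p(μ) = det(μI - G).
Cofactor expansion gives p(μ) = μ^3 - 13μ^2 + 35μ + 49.
Since p(7) = 0, μ = 7 is a root.
Dividing by (μ - 7) leaves μ^2 - 6μ - 7.
The quadratic factors as (μ + 1)·(μ - 7).
Eigenvalues: -1, 7, 7.

-1, 7, 7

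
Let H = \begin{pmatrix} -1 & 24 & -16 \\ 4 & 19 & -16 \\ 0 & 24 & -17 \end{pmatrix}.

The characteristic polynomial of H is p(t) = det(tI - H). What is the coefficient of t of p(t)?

-37

p(t) = t^3 - t^2 - 37t - 35.
The coefficient of t is -37.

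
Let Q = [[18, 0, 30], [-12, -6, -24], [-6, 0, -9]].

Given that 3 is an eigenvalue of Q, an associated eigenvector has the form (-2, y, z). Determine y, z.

We need (Q - 3I)v = 0.
Q - 3I = [[15, 0, 30], [-12, -9, -24], [-6, 0, -12]].
Row 1: (15)·-2 + (0)·y + (30)·z = 0
Row 2: (-12)·-2 + (-9)·y + (-24)·z = 0
Row 3: (-6)·-2 + (0)·y + (-12)·z = 0
Solving gives y = 0, z = 1.
Check: Q·(-2, 0, 1) = (-6, 0, 3) = 3·(-2, 0, 1).

0, 1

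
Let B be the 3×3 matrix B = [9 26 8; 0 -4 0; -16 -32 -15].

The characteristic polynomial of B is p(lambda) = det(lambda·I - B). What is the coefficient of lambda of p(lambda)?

17

p(lambda) = lambda^3 + 10·lambda^2 + 17·lambda - 28.
The coefficient of lambda is 17.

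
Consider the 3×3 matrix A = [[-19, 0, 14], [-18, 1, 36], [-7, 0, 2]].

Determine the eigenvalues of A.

-12, -5, 1

The characteristic polynomial is p(λ) = det(λI - A).
Expanding the 3×3 determinant: p(λ) = λ^3 + 16λ^2 + 43λ - 60.
Since p(1) = 0, λ = 1 is a root.
Factor out (λ - 1): p(λ) = (λ - 1)·(λ^2 + 17λ + 60).
The quadratic factors as (λ + 12)·(λ + 5).
Eigenvalues: -12, -5, 1.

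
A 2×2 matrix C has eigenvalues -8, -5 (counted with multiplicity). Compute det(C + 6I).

If C has eigenvalues -8, -5, then C + 6I has eigenvalues -2, 1.
det(C + 6I) = (-2) · (1) = -2.

-2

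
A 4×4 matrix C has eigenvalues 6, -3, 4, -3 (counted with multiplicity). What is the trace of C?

4

trace(C) is the sum of the eigenvalues: (6) + (-3) + (4) + (-3) = 4.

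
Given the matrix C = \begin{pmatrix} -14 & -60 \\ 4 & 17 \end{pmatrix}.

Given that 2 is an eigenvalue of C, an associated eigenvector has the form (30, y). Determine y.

We need (C - 2I)v = 0.
C - 2I = [[-16, -60], [4, 15]].
Row 1: (-16)·30 + (-60)·y = 0
Row 2: (4)·30 + (15)·y = 0
Solving gives y = -8.
Check: C·(30, -8) = (60, -16) = 2·(30, -8).

-8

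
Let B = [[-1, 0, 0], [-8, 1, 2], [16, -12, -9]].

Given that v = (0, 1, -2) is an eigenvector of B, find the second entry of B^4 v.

81

First find the eigenvalue: Bv = (0, -3, 6) = -3·(0, 1, -2), so λ = -3.
Then B^4 v = λ^4·v = (-3)^4·(0, 1, -2) = 81·(0, 1, -2) = (0, 81, -162).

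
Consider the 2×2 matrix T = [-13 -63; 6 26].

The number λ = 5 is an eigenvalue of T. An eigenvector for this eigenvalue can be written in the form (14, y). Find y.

We need (T - 5I)v = 0.
T - 5I = [[-18, -63], [6, 21]].
Row 1: (-18)·14 + (-63)·y = 0
Row 2: (6)·14 + (21)·y = 0
Solving gives y = -4.
Check: T·(14, -4) = (70, -20) = 5·(14, -4).

-4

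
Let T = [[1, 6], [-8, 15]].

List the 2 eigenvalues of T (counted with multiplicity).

7, 9

det(T - sI) = (1 - s)(15 - s) - (6)·(-8) = s^2 - 16s + 63.
This factors as (s - 7)·(s - 9) = 0.
Eigenvalues: 7, 9.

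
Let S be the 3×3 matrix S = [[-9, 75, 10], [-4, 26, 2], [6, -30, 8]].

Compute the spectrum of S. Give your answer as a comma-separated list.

6, 8, 11

The characteristic polynomial is p(lambda) = det(lambda·I - S).
Cofactor expansion gives p(lambda) = lambda^3 - 25·lambda^2 + 202·lambda - 528.
Since p(8) = 0, lambda = 8 is a root.
Factor out (lambda - 8): p(lambda) = (lambda - 8)·(lambda^2 - 17·lambda + 66).
The quadratic factors as (lambda - 6)·(lambda - 11).
Eigenvalues: 6, 8, 11.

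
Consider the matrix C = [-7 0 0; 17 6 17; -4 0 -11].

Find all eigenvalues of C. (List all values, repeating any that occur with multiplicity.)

-11, -7, 6

Compute the characteristic polynomial p(r) = det(rI - C).
Expanding the 3×3 determinant: p(r) = r^3 + 12r^2 - 31r - 462.
Since p(6) = 0, r = 6 is a root.
Factor out (r - 6): p(r) = (r - 6)·(r^2 + 18r + 77).
The quadratic factors as (r + 11)·(r + 7).
Eigenvalues: -11, -7, 6.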